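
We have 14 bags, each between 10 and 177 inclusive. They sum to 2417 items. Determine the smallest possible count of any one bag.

To make one bag as small as possible, make the other 13 as large as possible.
The other 13 contribute at most 13 × 177 = 2301, leaving at least 2417 − 2301 = 116.
Since 116 ≥ 10, this is achievable: one at 116 and 13 at 177.

116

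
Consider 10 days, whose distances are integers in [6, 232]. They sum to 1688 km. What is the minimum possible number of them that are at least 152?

Suppose at most 10 − j of them reach 152; then j values are ≤ 151 and the rest ≤ 232.
The total is then ≤ 151·j + 232·(10 − j) = 2320 − 81j. For this to be ≥ 1688 we need j ≤ 7, so at least 10 − 7 = 3 must reach 152.
Exactly 3 works: 3 values at 232 and 7 at 151 total 1753; lower one of the high values by 65 (still ≥ 152) to hit 1688.

3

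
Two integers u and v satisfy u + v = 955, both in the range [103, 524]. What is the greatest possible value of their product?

228006

For a fixed sum, the product uv is largest when u and v are as close as possible.
Taking u = 477 and v = 478 (both in [103, 524]) gives uv = 228006.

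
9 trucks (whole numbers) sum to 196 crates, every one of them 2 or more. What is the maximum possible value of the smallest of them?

The average is 196/9 < 22, so some value is ≤ 21.
Equality holds with 2 values of 21 and 7 values of 22.

21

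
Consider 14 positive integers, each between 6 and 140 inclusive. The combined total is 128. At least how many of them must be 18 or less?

11

Let j be the number exceeding 18. Then the total is ≥ 19·j + 6·(14 − j) = 84 + 13j.
So 13j ≤ 44 and j ≤ 3; hence at least 14 − 3 = 11 are ≤ 18.
Exactly 11 works: 11 values at 6 and 3 at 19 total 123; raise one of the low values by 5 (still ≤ 18) to hit 128.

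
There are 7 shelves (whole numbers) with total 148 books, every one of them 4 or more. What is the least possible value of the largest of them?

22

If every one of the 7 were at most 21, the total would be at most 7 × 21 = 147 < 148.
Equality holds with 1 value of 22 and 6 values of 21.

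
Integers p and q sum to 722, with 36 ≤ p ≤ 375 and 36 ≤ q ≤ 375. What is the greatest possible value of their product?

130321

For a fixed sum, the product pq is largest when p and q are as close as possible.
Taking p = 361 and q = 361 (both in [36, 375]) gives pq = 130321.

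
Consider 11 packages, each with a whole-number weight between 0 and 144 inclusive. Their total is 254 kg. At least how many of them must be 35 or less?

Let j be the number exceeding 35. Then the total is ≥ 36·j + 0·(11 − j) = 0 + 36j.
So 36j ≤ 254 and j ≤ 7; hence at least 11 − 7 = 4 are ≤ 35.
Exactly 4 works: 4 values at 0 and 7 at 36 total 252; raise one of the low values by 2 (still ≤ 35) to hit 254.

4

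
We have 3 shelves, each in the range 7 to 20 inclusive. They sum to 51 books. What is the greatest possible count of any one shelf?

20

Maximizing one value means minimizing the remaining 2.
The other 2 contribute at least 2 × 7 = 14, leaving at most 51 − 14 = 37.
But each shelf is capped at 20, so the maximum is 20.
Achievable: one at 20 and the other 2 totalling 31, which fits since 2 × 7 ≤ 31 ≤ 2 × 20.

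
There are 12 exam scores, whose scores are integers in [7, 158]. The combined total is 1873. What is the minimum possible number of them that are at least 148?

If only k of them are at least 148, the other 12 − k are at most 147, so the total is at most k·158 + (12 − k)·147.
This must reach 1873, so k·158 + (12 − k)·147 ≥ 1873, giving k ≥ 10.
Exactly 10 works: 10 values at 158 and 2 at 147 total 1874; lower one of the high values by 1 (still ≥ 148) to hit 1873.

10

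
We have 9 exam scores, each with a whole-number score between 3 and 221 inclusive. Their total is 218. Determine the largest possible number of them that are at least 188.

Suppose k of them are at least 188. Those contribute at least 188 each and the other 9 − k at least 3 each.
So the total is at least 188k + 3(9 − k) = 27 + 185k. This must be ≤ 218, giving k ≤ 1.
k = 1 is achieved by 1 value at 188 and 8 at 3, total 212; add 6 to one value (staying below 188) to reach 218.

1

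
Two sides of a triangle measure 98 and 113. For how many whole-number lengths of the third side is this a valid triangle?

195

The triangle inequality gives |98 − 113| < c < 98 + 113, i.e. 15 < c < 211.
So c can be any integer from 16 to 210: 195 values.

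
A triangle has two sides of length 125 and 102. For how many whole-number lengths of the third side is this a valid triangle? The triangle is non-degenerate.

The triangle inequality gives |125 − 102| < c < 125 + 102, i.e. 23 < c < 227.
So c can be any integer from 24 to 226: 203 values.

203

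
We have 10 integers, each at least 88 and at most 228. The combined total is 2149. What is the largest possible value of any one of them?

Maximizing one value means minimizing the remaining 9.
The other 9 contribute at least 9 × 88 = 792, leaving at most 2149 − 792 = 1357.
But each integer is capped at 228, so the maximum is 228.
Achievable: one at 228 and the other 9 totalling 1921, which fits since 9 × 88 ≤ 1921 ≤ 9 × 228.

228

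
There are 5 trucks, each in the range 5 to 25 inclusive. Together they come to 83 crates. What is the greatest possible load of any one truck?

25

Maximizing one value means minimizing the remaining 4.
The other 4 contribute at least 4 × 5 = 20, leaving at most 83 − 20 = 63.
But each truck is capped at 25, so the maximum is 25.
Achievable: one at 25 and the other 4 totalling 58, which fits since 4 × 5 ≤ 58 ≤ 4 × 25.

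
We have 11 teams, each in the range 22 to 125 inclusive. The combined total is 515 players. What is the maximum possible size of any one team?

Maximizing one value means minimizing the remaining 10.
The other 10 contribute at least 10 × 22 = 220, leaving at most 515 − 220 = 295.
But each team is capped at 125, so the maximum is 125.
Achievable: one at 125 and the other 10 totalling 390, which fits since 10 × 22 ≤ 390 ≤ 10 × 125.

125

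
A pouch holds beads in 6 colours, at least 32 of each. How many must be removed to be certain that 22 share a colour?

You could draw 21 of every colour without reaching 22 of any — 126 in all.
One more forces 22 of some colour, so 126 + 1 = 127.

127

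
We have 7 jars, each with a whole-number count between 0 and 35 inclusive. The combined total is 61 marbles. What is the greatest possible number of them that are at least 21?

2

If k of the values are ≥ 21, the total is ≥ 21k + 0(7 − k).
Setting 21k + 0(7 − k) ≤ 61 gives 21k ≤ 61, so k ≤ 2.
k = 2 is achieved by 2 values at 21 and 5 at 0, total 42; add 19 to one value (staying below 21) to reach 61.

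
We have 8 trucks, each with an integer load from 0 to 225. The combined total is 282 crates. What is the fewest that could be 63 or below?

Each value above 63 is at least 64, contributing at least 64 − 0 = 64 above the floor 0.
The sum exceeds the floor total 0 by 282, so at most ⌊282/64⌋ = 4 exceed 63, and at least 4 are ≤ 63.
Exactly 4 works: 4 values at 0 and 4 at 64 total 256; raise one of the low values by 26 (still ≤ 63) to hit 282.

4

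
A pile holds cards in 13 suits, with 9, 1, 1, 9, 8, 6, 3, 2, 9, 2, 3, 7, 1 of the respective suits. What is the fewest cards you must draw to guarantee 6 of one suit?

44

In the worst case you take as many as possible of each suit without reaching 6: 5 + 1 + 1 + 5 + 5 + 5 + 3 + 2 + 5 + 2 + 3 + 5 + 1 = 43.
The next one must give 6 of some suit, so 43 + 1 = 44.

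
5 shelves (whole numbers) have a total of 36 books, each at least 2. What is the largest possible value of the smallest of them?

7

The 5 values sum to 36, so their minimum is at most ⌊36/5⌋ = 7.
Achievable: 4 of them at 7 and 1 at 8 total 36.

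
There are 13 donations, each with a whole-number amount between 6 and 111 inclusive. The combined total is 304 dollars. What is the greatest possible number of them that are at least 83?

2

With k values at 83 or above and the rest at least 6, the sum is at least 78 + 77k.
Since the sum is 304, we need 77k ≤ 226, i.e. k ≤ 2.
k = 2 is achieved by 2 values at 83 and 11 at 6, total 232; add 72 to one value (staying below 83) to reach 304.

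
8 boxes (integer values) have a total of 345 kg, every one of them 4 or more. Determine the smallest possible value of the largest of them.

The average is 345/8 > 43, so not all 8 can be 43 or less; the largest is ≥ 44.
Achievable: 1 of them at 44 and 7 at 43 total 345.

44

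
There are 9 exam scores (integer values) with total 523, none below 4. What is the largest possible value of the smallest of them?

58

The 9 values sum to 523, so their minimum is at most ⌊523/9⌋ = 58.
Achievable: 8 of them at 58 and 1 at 59 total 523.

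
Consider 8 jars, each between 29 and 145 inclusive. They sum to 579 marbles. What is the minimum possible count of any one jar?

To make one jar as small as possible, make the other 7 as large as possible.
The other 7 can take up 7 × 145 = 1015 ≥ 579 − 29, so one jar can sit at its floor of 29.
Achievable: one at 29 and the other 7 totalling 550, which fits since 7 × 29 ≤ 550 ≤ 7 × 145.

29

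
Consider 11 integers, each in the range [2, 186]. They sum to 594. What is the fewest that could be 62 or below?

2

If only k of them are at most 62, the other 11 − k are at least 63, so the total is at least (11 − k)·63 + k·2.
This is ≤ 594, so (11 − k)·63 + 2k ≤ 594, which gives k ≥ 2.
Exactly 2 works: 2 values at 2 and 9 at 63 total 571; raise one of the low values by 23 (still ≤ 62) to hit 594.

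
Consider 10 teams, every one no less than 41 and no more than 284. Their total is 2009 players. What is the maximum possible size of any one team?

284

To make one team as large as possible, make the other 9 as small as possible.
The other 9 contribute at least 9 × 41 = 369, leaving at most 2009 − 369 = 1640.
But each team is capped at 284, so the maximum is 284.
Achievable: one at 284 and the other 9 totalling 1725, which fits since 9 × 41 ≤ 1725 ≤ 9 × 284.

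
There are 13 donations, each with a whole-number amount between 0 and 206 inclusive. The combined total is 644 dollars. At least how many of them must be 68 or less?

Let j be the number exceeding 68. Then the total is ≥ 69·j + 0·(13 − j) = 0 + 69j.
So 69j ≤ 644 and j ≤ 9; hence at least 13 − 9 = 4 are ≤ 68.
Exactly 4 works: 4 values at 0 and 9 at 69 total 621; raise one of the low values by 23 (still ≤ 68) to hit 644.

4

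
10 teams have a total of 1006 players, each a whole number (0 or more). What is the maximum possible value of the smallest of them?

If every one of the 10 were at least 101, the total would be at least 10 × 101 = 1010 > 1006.
Achievable: 4 of them at 100 and 6 at 101 total 1006.

100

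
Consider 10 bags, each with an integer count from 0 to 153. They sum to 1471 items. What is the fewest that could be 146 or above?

3

Each value short of 146 is at most 145, costing at least 153 − 145 = 8 against the maximum total of 1530.
We can afford to lose at most 1530 − 1471 = 59, so at most ⌊59/8⌋ = 7 fall short, and at least 3 are ≥ 146.
Exactly 3 works: 3 values at 153 and 7 at 145 total 1474; lower one of the high values by 3 (still ≥ 146) to hit 1471.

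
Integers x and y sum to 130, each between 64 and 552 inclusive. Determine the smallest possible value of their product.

4224

For a fixed sum, xy is smallest when x and y are as far apart as possible.
The extreme feasible split is x = 64, y = 66, giving xy = 4224.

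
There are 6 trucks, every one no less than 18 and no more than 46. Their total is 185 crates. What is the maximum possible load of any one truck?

46

To make one truck as large as possible, make the other 5 as small as possible.
The other 5 contribute at least 5 × 18 = 90, leaving at most 185 − 90 = 95.
But each truck is capped at 46, so the maximum is 46.
Achievable: one at 46 and the other 5 totalling 139, which fits since 5 × 18 ≤ 139 ≤ 5 × 46.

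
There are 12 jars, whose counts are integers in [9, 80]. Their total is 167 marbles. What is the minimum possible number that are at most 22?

Let j be the number exceeding 22. Then the total is ≥ 23·j + 9·(12 − j) = 108 + 14j.
So 14j ≤ 59 and j ≤ 4; hence at least 12 − 4 = 8 are ≤ 22.
Exactly 8 works: 8 values at 9 and 4 at 23 total 164; raise one of the low values by 3 (still ≤ 22) to hit 167.

8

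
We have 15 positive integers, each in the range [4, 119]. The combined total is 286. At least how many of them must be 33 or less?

8

Let j be the number exceeding 33. Then the total is ≥ 34·j + 4·(15 − j) = 60 + 30j.
So 30j ≤ 226 and j ≤ 7; hence at least 15 − 7 = 8 are ≤ 33.
Exactly 8 works: 8 values at 4 and 7 at 34 total 270; raise one of the low values by 16 (still ≤ 33) to hit 286.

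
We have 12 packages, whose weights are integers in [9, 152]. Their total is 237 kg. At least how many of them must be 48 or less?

9

Each value above 48 is at least 49, contributing at least 49 − 9 = 40 above the floor 9.
The sum exceeds the floor total 108 by 129, so at most ⌊129/40⌋ = 3 exceed 48, and at least 9 are ≤ 48.
Exactly 9 works: 9 values at 9 and 3 at 49 total 228; raise one of the low values by 9 (still ≤ 48) to hit 237.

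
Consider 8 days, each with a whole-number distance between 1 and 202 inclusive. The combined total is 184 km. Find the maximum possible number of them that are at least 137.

Suppose k of them are at least 137. Those contribute at least 137 each and the other 8 − k at least 1 each.
So the total is at least 137k + 1(8 − k) = 8 + 136k. This must be ≤ 184, giving k ≤ 1.
k = 1 is achieved by 1 value at 137 and 7 at 1, total 144; add 40 to one value (staying below 137) to reach 184.

1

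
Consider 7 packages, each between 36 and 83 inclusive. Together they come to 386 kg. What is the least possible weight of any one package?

To make one package as small as possible, make the other 6 as large as possible.
The other 6 can take up 6 × 83 = 498 ≥ 386 − 36, so one package can sit at its floor of 36.
Achievable: one at 36 and the other 6 totalling 350, which fits since 6 × 36 ≤ 350 ≤ 6 × 83.

36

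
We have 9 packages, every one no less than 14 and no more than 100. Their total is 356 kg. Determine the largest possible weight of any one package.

100

To make one package as large as possible, make the other 8 as small as possible.
The other 8 contribute at least 8 × 14 = 112, leaving at most 356 − 112 = 244.
But each package is capped at 100, so the maximum is 100.
Achievable: one at 100 and the other 8 totalling 256, which fits since 8 × 14 ≤ 256 ≤ 8 × 100.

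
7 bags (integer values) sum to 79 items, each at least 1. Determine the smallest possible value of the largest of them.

Some value must be at least ⌈79/7⌉ = 12, since 7 × 11 = 77 < 79.
Achievable: 2 of them at 12 and 5 at 11 total 79.

12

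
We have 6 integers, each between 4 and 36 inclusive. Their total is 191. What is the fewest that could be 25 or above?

4

Suppose at most 6 − j of them reach 25; then j values are ≤ 24 and the rest ≤ 36.
The total is then ≤ 24·j + 36·(6 − j) = 216 − 12j. For this to be ≥ 191 we need j ≤ 2, so at least 6 − 2 = 4 must reach 25.
Exactly 4 works: 4 values at 36 and 2 at 24 total 192; lower one of the high values by 1 (still ≥ 25) to hit 191.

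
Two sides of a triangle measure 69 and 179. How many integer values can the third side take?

137

The triangle inequality gives |69 − 179| < c < 69 + 179, i.e. 110 < c < 248.
So c can be any integer from 111 to 247: 137 values.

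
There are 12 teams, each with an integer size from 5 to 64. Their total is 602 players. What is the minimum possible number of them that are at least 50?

If only k of them are at least 50, the other 12 − k are at most 49, so the total is at most k·64 + (12 − k)·49.
This must reach 602, so k·64 + (12 − k)·49 ≥ 602, giving k ≥ 1.
Exactly 1 works: 1 value at 64 and 11 at 49 total 603; lower one of the high values by 1 (still ≥ 50) to hit 602.

1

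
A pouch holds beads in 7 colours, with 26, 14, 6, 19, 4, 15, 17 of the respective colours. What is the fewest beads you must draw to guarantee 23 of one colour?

98

In the worst case you take as many as possible of each colour without reaching 23: 22 + 14 + 6 + 19 + 4 + 15 + 17 = 97.
The next one must give 23 of some colour, so 97 + 1 = 98.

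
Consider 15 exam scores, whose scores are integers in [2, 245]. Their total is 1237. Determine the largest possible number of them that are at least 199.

6

Suppose k of them are at least 199. Those contribute at least 199 each and the other 15 − k at least 2 each.
So the total is at least 199k + 2(15 − k) = 30 + 197k. This must be ≤ 1237, giving k ≤ 6.
k = 6 is achieved by 6 values at 199 and 9 at 2, total 1212; add 25 to one value (staying below 199) to reach 1237.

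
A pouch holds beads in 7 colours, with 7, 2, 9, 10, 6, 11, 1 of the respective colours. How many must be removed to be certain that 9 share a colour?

In the worst case you take as many as possible of each colour without reaching 9: 7 + 2 + 8 + 8 + 6 + 8 + 1 = 40.
The next one must give 9 of some colour, so 40 + 1 = 41.

41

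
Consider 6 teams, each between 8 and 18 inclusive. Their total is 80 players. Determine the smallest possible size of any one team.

Minimizing one value means maximizing the remaining 5.
The other 5 can take up 5 × 18 = 90 ≥ 80 − 8, so one team can sit at its floor of 8.
Achievable: one at 8 and the other 5 totalling 72, which fits since 5 × 8 ≤ 72 ≤ 5 × 18.

8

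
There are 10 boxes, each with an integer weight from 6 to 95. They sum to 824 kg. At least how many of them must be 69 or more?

6

Each value short of 69 is at most 68, costing at least 95 − 68 = 27 against the maximum total of 950.
We can afford to lose at most 950 − 824 = 126, so at most ⌊126/27⌋ = 4 fall short, and at least 6 are ≥ 69.
Exactly 6 works: 6 values at 95 and 4 at 68 total 842; lower one of the high values by 18 (still ≥ 69) to hit 824.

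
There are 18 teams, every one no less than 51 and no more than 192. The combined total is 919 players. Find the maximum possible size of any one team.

To make one team as large as possible, make the other 17 as small as possible.
The other 17 contribute at least 17 × 51 = 867, leaving at most 919 − 867 = 52.
Since 52 ≤ 192, this is achievable: one at 52 and 17 at 51.

52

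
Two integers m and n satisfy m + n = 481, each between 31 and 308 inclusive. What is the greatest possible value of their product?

57840

mn = m(481 − m) is maximized when m is as near 481/2 as the bounds allow.
Taking m = 240 and n = 241 (both in [31, 308]) gives mn = 57840.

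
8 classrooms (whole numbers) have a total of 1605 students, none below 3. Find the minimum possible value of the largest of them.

The average is 1605/8 > 200, so not all 8 can be 200 or less; the largest is ≥ 201.
Equality holds with 5 values of 201 and 3 values of 200.

201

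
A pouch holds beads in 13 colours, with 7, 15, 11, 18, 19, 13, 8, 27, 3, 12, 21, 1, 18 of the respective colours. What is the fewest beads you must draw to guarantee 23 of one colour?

169

In the worst case you take as many as possible of each colour without reaching 23: 7 + 15 + 11 + 18 + 19 + 13 + 8 + 22 + 3 + 12 + 21 + 1 + 18 = 168.
The next one must give 23 of some colour, so 168 + 1 = 169.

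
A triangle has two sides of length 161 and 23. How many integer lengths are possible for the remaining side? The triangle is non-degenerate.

45

The triangle inequality gives |161 − 23| < c < 161 + 23, i.e. 138 < c < 184.
So c can be any integer from 139 to 183: 45 values.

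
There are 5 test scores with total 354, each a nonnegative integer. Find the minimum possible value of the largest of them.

71

Some value must be at least ⌈354/5⌉ = 71, since 5 × 70 = 350 < 354.
Achievable: 4 of them at 71 and 1 at 70 total 354.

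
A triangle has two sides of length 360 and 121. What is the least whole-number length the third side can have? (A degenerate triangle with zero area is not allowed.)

The third side must exceed |360 − 121| = 239.
The smallest integer above 239 is 240.

240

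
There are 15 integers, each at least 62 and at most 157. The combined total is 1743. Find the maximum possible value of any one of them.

Maximizing one value means minimizing the remaining 14.
The other 14 contribute at least 14 × 62 = 868, leaving at most 1743 − 868 = 875.
But each integer is capped at 157, so the maximum is 157.
Achievable: one at 157 and the other 14 totalling 1586, which fits since 14 × 62 ≤ 1586 ≤ 14 × 157.

157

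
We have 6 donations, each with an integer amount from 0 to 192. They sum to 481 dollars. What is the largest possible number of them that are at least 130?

3

Suppose k of them are at least 130. Those contribute at least 130 each and the other 6 − k at least 0 each.
So the total is at least 130k + 0(6 − k) = 0 + 130k. This must be ≤ 481, giving k ≤ 3.
k = 3 is achieved by 3 values at 130 and 3 at 0, total 390; add 91 to one value (staying below 130) to reach 481.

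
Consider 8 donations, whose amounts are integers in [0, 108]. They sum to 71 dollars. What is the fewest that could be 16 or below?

If only k of them are at most 16, the other 8 − k are at least 17, so the total is at least (8 − k)·17 + k·0.
This is ≤ 71, so (8 − k)·17 + 0k ≤ 71, which gives k ≥ 4.
Exactly 4 works: 4 values at 0 and 4 at 17 total 68; raise one of the low values by 3 (still ≤ 16) to hit 71.

4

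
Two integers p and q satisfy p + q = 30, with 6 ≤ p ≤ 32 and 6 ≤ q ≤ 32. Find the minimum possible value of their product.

pq = p(30 − p) is concave in p, so over [6, 24] it is minimized at an endpoint.
At the endpoint p = 6, q = 30 − 6 = 24, so pq = 6 × 24 = 144.

144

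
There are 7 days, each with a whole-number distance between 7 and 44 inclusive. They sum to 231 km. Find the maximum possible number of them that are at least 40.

5

If k of the values are ≥ 40, the total is ≥ 40k + 7(7 − k).
Setting 40k + 7(7 − k) ≤ 231 gives 33k ≤ 182, so k ≤ 5.
k = 5 is achieved by 5 values at 40 and 2 at 7, total 214; add 17 to one value (staying below 40) to reach 231.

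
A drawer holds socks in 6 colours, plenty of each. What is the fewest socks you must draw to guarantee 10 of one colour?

In the worst case you draw 9 of each of the 6 colours: 6 × 9 = 54.
One more forces 10 of some colour, so 54 + 1 = 55.

55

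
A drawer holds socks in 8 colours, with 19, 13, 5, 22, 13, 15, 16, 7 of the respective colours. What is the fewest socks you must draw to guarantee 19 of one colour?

106

In the worst case you take as many as possible of each colour without reaching 19: 18 + 13 + 5 + 18 + 13 + 15 + 16 + 7 = 105.
The next one must give 19 of some colour, so 105 + 1 = 106.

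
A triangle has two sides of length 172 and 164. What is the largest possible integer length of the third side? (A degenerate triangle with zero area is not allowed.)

335

The third side must be less than 172 + 164 = 336.
The largest integer below 336 is 335.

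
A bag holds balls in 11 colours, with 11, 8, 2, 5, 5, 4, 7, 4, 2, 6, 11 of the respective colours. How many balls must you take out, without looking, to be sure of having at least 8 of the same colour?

In the worst case you take as many as possible of each colour without reaching 8: 7 + 7 + 2 + 5 + 5 + 4 + 7 + 4 + 2 + 6 + 7 = 56.
The next one must give 8 of some colour, so 56 + 1 = 57.

57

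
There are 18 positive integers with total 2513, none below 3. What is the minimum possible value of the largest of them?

Some value must be at least ⌈2513/18⌉ = 140, since 18 × 139 = 2502 < 2513.
Equality holds with 11 values of 140 and 7 values of 139.

140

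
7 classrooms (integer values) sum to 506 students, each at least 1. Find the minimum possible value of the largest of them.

73

Some value must be at least ⌈506/7⌉ = 73, since 7 × 72 = 504 < 506.
Taking 5 copies of 72 and 2 copies of 73 gives exactly 506, so 73 is attained.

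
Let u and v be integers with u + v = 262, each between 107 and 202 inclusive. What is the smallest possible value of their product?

Since u + v is fixed, pushing one of them to its bound minimizes the product.
The extreme feasible split is u = 107, v = 155, giving uv = 16585.

16585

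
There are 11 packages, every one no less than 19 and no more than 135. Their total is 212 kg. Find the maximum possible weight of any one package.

To make one package as large as possible, make the other 10 as small as possible.
The other 10 contribute at least 10 × 19 = 190, leaving at most 212 − 190 = 22.
Since 22 ≤ 135, this is achievable: one at 22 and 10 at 19.

22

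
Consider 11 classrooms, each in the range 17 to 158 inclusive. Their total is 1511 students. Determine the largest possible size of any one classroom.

158

Maximizing one value means minimizing the remaining 10.
The other 10 contribute at least 10 × 17 = 170, leaving at most 1511 − 170 = 1341.
But each classroom is capped at 158, so the maximum is 158.
Achievable: one at 158 and the other 10 totalling 1353, which fits since 10 × 17 ≤ 1353 ≤ 10 × 158.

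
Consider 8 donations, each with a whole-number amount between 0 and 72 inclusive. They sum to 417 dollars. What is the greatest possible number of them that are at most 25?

Suppose k of them are at most 25. Those contribute at most 25 each and the rest at most 72 each.
So the total is at most 25k + 72(8 − k) = 576 − 47k. This must still be ≥ 417, so k ≤ 3.
k = 3 is achieved by 3 values at 25 and 5 at 72, total 435; lower one of the 72's by 18 (still > 25) to reach 417.

3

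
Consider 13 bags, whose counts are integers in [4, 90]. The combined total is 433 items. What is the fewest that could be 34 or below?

Let j be the number exceeding 34. Then the total is ≥ 35·j + 4·(13 − j) = 52 + 31j.
So 31j ≤ 381 and j ≤ 12; hence at least 13 − 12 = 1 are ≤ 34.
Exactly 1 works: 1 value at 4 and 12 at 35 total 424; raise one of the low values by 9 (still ≤ 34) to hit 433.

1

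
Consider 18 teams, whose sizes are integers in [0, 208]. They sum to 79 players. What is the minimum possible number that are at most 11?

Each value above 11 is at least 12, contributing at least 12 − 0 = 12 above the floor 0.
The sum exceeds the floor total 0 by 79, so at most ⌊79/12⌋ = 6 exceed 11, and at least 12 are ≤ 11.
Exactly 12 works: 12 values at 0 and 6 at 12 total 72; raise one of the low values by 7 (still ≤ 11) to hit 79.

12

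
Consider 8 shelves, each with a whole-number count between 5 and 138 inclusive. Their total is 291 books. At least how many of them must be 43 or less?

If only k of them are at most 43, the other 8 − k are at least 44, so the total is at least (8 − k)·44 + k·5.
This is ≤ 291, so (8 − k)·44 + 5k ≤ 291, which gives k ≥ 2.
Exactly 2 works: 2 values at 5 and 6 at 44 total 274; raise one of the low values by 17 (still ≤ 43) to hit 291.

2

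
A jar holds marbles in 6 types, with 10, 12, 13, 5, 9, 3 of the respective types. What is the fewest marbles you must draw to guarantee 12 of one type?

50

In the worst case you take as many as possible of each type without reaching 12: 10 + 11 + 11 + 5 + 9 + 3 = 49.
The next one must give 12 of some type, so 49 + 1 = 50.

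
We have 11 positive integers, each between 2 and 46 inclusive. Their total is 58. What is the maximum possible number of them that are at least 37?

If k of the values are ≥ 37, the total is ≥ 37k + 2(11 − k).
Setting 37k + 2(11 − k) ≤ 58 gives 35k ≤ 36, so k ≤ 1.
k = 1 is achieved by 1 value at 37 and 10 at 2, total 57; add 1 to one value (staying below 37) to reach 58.

1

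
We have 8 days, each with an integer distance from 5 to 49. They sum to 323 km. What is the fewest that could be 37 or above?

Suppose at most 8 − j of them reach 37; then j values are ≤ 36 and the rest ≤ 49.
The total is then ≤ 36·j + 49·(8 − j) = 392 − 13j. For this to be ≥ 323 we need j ≤ 5, so at least 8 − 5 = 3 must reach 37.
Exactly 3 works: 3 values at 49 and 5 at 36 total 327; lower one of the high values by 4 (still ≥ 37) to hit 323.

3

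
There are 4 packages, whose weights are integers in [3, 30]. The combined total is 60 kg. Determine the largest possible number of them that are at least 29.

If k of the values are ≥ 29, the total is ≥ 29k + 3(4 − k).
Setting 29k + 3(4 − k) ≤ 60 gives 26k ≤ 48, so k ≤ 1.
k = 1 is achieved by 1 value at 29 and 3 at 3, total 38; add 22 to one value (staying below 29) to reach 60.

1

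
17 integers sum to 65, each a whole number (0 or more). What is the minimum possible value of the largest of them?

Some value must be at least ⌈65/17⌉ = 4, since 17 × 3 = 51 < 65.
Achievable: 14 of them at 4 and 3 at 3 total 65.

4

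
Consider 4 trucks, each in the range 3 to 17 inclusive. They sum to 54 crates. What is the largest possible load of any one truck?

17

Maximizing one value means minimizing the remaining 3.
The other 3 contribute at least 3 × 3 = 9, leaving at most 54 − 9 = 45.
But each truck is capped at 17, so the maximum is 17.
Achievable: one at 17 and the other 3 totalling 37, which fits since 3 × 3 ≤ 37 ≤ 3 × 17.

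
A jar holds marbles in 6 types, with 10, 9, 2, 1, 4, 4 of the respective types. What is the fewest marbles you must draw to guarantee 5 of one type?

In the worst case you take as many as possible of each type without reaching 5: 4 + 4 + 2 + 1 + 4 + 4 = 19.
The next one must give 5 of some type, so 19 + 1 = 20.

20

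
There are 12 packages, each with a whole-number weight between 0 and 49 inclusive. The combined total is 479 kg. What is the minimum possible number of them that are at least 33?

6

Each value short of 33 is at most 32, costing at least 49 − 32 = 17 against the maximum total of 588.
We can afford to lose at most 588 − 479 = 109, so at most ⌊109/17⌋ = 6 fall short, and at least 6 are ≥ 33.
Exactly 6 works: 6 values at 49 and 6 at 32 total 486; lower one of the high values by 7 (still ≥ 33) to hit 479.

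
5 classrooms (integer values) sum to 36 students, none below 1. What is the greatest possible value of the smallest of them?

If every one of the 5 were at least 8, the total would be at least 5 × 8 = 40 > 36.
Taking 4 copies of 7 and 1 copy of 8 gives exactly 36, so 7 is attained.

7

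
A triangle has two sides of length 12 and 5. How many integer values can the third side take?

9

The triangle inequality gives |12 − 5| < c < 12 + 5, i.e. 7 < c < 17.
So c can be any integer from 8 to 16: 9 values.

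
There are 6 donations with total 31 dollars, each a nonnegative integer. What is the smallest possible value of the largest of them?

6

Some value must be at least ⌈31/6⌉ = 6, since 6 × 5 = 30 < 31.
Taking 5 copies of 5 and 1 copy of 6 gives exactly 31, so 6 is attained.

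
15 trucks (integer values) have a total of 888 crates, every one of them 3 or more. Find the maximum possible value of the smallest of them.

59

The 15 values sum to 888, so their minimum is at most ⌊888/15⌋ = 59.
Achievable: 12 of them at 59 and 3 at 60 total 888.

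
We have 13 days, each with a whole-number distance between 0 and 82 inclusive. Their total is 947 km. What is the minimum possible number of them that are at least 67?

6

Each value short of 67 is at most 66, costing at least 82 − 66 = 16 against the maximum total of 1066.
We can afford to lose at most 1066 − 947 = 119, so at most ⌊119/16⌋ = 7 fall short, and at least 6 are ≥ 67.
Exactly 6 works: 6 values at 82 and 7 at 66 total 954; lower one of the high values by 7 (still ≥ 67) to hit 947.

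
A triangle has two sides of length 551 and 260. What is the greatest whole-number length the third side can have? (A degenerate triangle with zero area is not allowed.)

810

The third side must be less than 551 + 260 = 811.
The largest integer below 811 is 810.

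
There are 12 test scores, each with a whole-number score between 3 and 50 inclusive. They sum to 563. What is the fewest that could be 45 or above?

Suppose at most 12 − j of them reach 45; then j values are ≤ 44 and the rest ≤ 50.
The total is then ≤ 44·j + 50·(12 − j) = 600 − 6j. For this to be ≥ 563 we need j ≤ 6, so at least 12 − 6 = 6 must reach 45.
Exactly 6 works: 6 values at 50 and 6 at 44 total 564; lower one of the high values by 1 (still ≥ 45) to hit 563.

6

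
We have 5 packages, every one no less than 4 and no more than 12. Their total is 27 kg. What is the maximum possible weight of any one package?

11

Maximizing one value means minimizing the remaining 4.
The other 4 contribute at least 4 × 4 = 16, leaving at most 27 − 16 = 11.
Since 11 ≤ 12, this is achievable: one at 11 and 4 at 4.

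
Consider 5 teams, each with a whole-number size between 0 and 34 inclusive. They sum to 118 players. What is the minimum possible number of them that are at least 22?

1

Each value short of 22 is at most 21, costing at least 34 − 21 = 13 against the maximum total of 170.
We can afford to lose at most 170 − 118 = 52, so at most ⌊52/13⌋ = 4 fall short, and at least 1 are ≥ 22.
Exactly 1 works: 1 value at 34 and 4 at 21 total 118.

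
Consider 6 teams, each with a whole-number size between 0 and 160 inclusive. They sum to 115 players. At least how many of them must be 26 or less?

2

If only k of them are at most 26, the other 6 − k are at least 27, so the total is at least (6 − k)·27 + k·0.
This is ≤ 115, so (6 − k)·27 + 0k ≤ 115, which gives k ≥ 2.
Exactly 2 works: 2 values at 0 and 4 at 27 total 108; raise one of the low values by 7 (still ≤ 26) to hit 115.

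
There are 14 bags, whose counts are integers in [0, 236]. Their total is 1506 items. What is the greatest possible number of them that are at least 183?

8

If k of the values are ≥ 183, the total is ≥ 183k + 0(14 − k).
Setting 183k + 0(14 − k) ≤ 1506 gives 183k ≤ 1506, so k ≤ 8.
k = 8 is achieved by 8 values at 183 and 6 at 0, total 1464; add 42 to one value (staying below 183) to reach 1506.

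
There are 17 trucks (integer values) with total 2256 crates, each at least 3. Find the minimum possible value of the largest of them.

If every one of the 17 were at most 132, the total would be at most 17 × 132 = 2244 < 2256.
Taking 5 copies of 132 and 12 copies of 133 gives exactly 2256, so 133 is attained.

133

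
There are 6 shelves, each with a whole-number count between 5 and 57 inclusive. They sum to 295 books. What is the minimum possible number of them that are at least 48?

If only k of them are at least 48, the other 6 − k are at most 47, so the total is at most k·57 + (6 − k)·47.
This must reach 295, so k·57 + (6 − k)·47 ≥ 295, giving k ≥ 2.
Exactly 2 works: 2 values at 57 and 4 at 47 total 302; lower one of the high values by 7 (still ≥ 48) to hit 295.

2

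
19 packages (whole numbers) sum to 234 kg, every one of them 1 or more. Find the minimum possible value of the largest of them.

The average is 234/19 > 12, so not all 19 can be 12 or less; the largest is ≥ 13.
Taking 13 copies of 12 and 6 copies of 13 gives exactly 234, so 13 is attained.

13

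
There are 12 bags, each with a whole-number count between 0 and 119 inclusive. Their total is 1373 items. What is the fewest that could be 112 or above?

Suppose at most 12 − j of them reach 112; then j values are ≤ 111 and the rest ≤ 119.
The total is then ≤ 111·j + 119·(12 − j) = 1428 − 8j. For this to be ≥ 1373 we need j ≤ 6, so at least 12 − 6 = 6 must reach 112.
Exactly 6 works: 6 values at 119 and 6 at 111 total 1380; lower one of the high values by 7 (still ≥ 112) to hit 1373.

6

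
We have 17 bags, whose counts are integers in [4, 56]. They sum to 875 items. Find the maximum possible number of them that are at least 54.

With k values at 54 or above and the rest at least 4, the sum is at least 68 + 50k.
Since the sum is 875, we need 50k ≤ 807, i.e. k ≤ 16.
k = 16 is achieved by 16 values at 54 and 1 at 4, total 868; add 7 to one value (staying below 54) to reach 875.

16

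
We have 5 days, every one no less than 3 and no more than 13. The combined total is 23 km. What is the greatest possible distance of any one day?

11

Maximizing one value means minimizing the remaining 4.
The other 4 contribute at least 4 × 3 = 12, leaving at most 23 − 12 = 11.
Since 11 ≤ 13, this is achievable: one at 11 and 4 at 3.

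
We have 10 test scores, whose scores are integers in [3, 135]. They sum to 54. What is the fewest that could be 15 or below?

9

Let j be the number exceeding 15. Then the total is ≥ 16·j + 3·(10 − j) = 30 + 13j.
So 13j ≤ 24 and j ≤ 1; hence at least 10 − 1 = 9 are ≤ 15.
Exactly 9 works: 9 values at 3 and 1 at 16 total 43; raise one of the low values by 11 (still ≤ 15) to hit 54.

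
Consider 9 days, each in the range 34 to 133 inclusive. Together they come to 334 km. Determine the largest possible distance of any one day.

62

To make one day as large as possible, make the other 8 as small as possible.
The other 8 contribute at least 8 × 34 = 272, leaving at most 334 − 272 = 62.
Since 62 ≤ 133, this is achievable: one at 62 and 8 at 34.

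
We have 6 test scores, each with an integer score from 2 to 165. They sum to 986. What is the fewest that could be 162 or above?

5

Suppose at most 6 − j of them reach 162; then j values are ≤ 161 and the rest ≤ 165.
The total is then ≤ 161·j + 165·(6 − j) = 990 − 4j. For this to be ≥ 986 we need j ≤ 1, so at least 6 − 1 = 5 must reach 162.
Exactly 5 works: 5 values at 165 and 1 at 161 total 986.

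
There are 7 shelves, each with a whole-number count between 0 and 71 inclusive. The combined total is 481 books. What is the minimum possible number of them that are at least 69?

Suppose at most 7 − j of them reach 69; then j values are ≤ 68 and the rest ≤ 71.
The total is then ≤ 68·j + 71·(7 − j) = 497 − 3j. For this to be ≥ 481 we need j ≤ 5, so at least 7 − 5 = 2 must reach 69.
Exactly 2 works: 2 values at 71 and 5 at 68 total 482; lower one of the high values by 1 (still ≥ 69) to hit 481.

2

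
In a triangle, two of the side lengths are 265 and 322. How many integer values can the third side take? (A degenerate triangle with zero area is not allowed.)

The triangle inequality gives |265 − 322| < c < 265 + 322, i.e. 57 < c < 587.
So c can be any integer from 58 to 586: 529 values.

529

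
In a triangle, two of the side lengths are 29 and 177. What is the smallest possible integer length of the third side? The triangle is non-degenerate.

The third side must exceed |29 − 177| = 148.
The smallest integer above 148 is 149.

149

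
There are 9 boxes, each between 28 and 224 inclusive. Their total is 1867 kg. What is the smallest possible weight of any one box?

To make one box as small as possible, make the other 8 as large as possible.
The other 8 contribute at most 8 × 224 = 1792, leaving at least 1867 − 1792 = 75.
Since 75 ≥ 28, this is achievable: one at 75 and 8 at 224.

75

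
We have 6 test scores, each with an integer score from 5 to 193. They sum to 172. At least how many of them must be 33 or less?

2

Each value above 33 is at least 34, contributing at least 34 − 5 = 29 above the floor 5.
The sum exceeds the floor total 30 by 142, so at most ⌊142/29⌋ = 4 exceed 33, and at least 2 are ≤ 33.
Exactly 2 works: 2 values at 5 and 4 at 34 total 146; raise one of the low values by 26 (still ≤ 33) to hit 172.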